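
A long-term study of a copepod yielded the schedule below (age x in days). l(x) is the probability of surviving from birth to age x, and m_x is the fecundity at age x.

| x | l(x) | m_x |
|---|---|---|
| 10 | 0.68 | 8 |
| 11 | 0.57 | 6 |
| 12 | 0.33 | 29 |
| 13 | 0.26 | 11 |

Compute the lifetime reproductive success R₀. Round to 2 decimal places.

R₀ = Σ l(x) m_x:
  age 10: 0.68 × 8 = 5.4400
  age 11: 0.57 × 6 = 3.4200
  age 12: 0.33 × 29 = 9.5700
  age 13: 0.26 × 11 = 2.8600
R₀ = 5.4400 + 3.4200 + 9.5700 + 2.8600 = 21.2900

21.29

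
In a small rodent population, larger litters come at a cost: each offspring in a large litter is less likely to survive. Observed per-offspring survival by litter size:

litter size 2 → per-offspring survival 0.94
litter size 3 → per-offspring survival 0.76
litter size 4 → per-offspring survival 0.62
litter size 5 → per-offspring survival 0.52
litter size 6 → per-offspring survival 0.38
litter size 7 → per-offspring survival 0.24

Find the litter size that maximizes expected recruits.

Expected recruits = c × s(c):
  c=2: 2 × 0.94 = 1.880
  c=3: 3 × 0.76 = 2.280
  c=4: 4 × 0.62 = 2.480
  c=5: 5 × 0.52 = 2.600
  c=6: 6 × 0.38 = 2.280
  c=7: 7 × 0.24 = 1.680
Maximum at c = 5 (2.600 recruits).

5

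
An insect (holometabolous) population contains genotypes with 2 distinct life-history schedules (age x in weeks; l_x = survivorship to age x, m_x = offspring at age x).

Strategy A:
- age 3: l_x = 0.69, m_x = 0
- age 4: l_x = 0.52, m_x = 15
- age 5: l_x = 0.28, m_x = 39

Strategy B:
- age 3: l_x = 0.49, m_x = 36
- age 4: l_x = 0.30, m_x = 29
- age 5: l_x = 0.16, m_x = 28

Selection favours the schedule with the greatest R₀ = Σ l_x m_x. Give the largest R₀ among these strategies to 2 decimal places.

Strategy A: R₀ = 0.69×0 + 0.52×15 + 0.28×39 = 18.7200
Strategy B: R₀ = 0.49×36 + 0.30×29 + 0.16×28 = 30.8200
Highest R₀: strategy B with 30.8200.

30.82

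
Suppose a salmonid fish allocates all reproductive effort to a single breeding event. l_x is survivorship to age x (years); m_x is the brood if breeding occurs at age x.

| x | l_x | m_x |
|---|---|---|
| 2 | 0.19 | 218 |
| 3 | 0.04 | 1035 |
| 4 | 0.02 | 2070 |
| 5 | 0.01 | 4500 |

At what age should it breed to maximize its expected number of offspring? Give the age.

5

Expected offspring if breeding at age x = l_x × m_x:
  age 2: 0.19 × 218 = 41.420
  age 3: 0.04 × 1035 = 41.400
  age 4: 0.02 × 2070 = 41.400
  age 5: 0.01 × 4500 = 45.000
Maximum at age 5 (45.000).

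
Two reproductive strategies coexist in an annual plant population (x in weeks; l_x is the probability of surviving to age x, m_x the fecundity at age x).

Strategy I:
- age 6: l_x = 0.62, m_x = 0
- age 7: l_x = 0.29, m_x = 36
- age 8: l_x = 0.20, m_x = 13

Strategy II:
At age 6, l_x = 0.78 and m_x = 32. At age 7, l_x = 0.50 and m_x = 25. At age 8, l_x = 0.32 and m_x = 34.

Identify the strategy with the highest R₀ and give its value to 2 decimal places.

48.34

Strategy I: R₀ = 0.62×0 + 0.29×36 + 0.20×13 = 13.0400
Strategy II: R₀ = 0.78×32 + 0.50×25 + 0.32×34 = 48.3400
Highest R₀: strategy II with 48.3400.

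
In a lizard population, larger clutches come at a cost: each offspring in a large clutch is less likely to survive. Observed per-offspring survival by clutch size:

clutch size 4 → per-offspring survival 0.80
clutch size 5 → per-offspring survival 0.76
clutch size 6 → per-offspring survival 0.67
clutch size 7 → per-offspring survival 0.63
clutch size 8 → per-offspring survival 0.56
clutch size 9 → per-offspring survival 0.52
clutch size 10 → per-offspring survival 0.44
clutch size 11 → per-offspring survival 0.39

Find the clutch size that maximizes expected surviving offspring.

9

Expected surviving offspring = c × s(c):
  c=4: 4 × 0.80 = 3.200
  c=5: 5 × 0.76 = 3.800
  c=6: 6 × 0.67 = 4.020
  c=7: 7 × 0.63 = 4.410
  c=8: 8 × 0.56 = 4.480
  c=9: 9 × 0.52 = 4.680
  c=10: 10 × 0.44 = 4.400
  c=11: 11 × 0.39 = 4.290
Maximum at c = 9 (4.680 surviving offspring).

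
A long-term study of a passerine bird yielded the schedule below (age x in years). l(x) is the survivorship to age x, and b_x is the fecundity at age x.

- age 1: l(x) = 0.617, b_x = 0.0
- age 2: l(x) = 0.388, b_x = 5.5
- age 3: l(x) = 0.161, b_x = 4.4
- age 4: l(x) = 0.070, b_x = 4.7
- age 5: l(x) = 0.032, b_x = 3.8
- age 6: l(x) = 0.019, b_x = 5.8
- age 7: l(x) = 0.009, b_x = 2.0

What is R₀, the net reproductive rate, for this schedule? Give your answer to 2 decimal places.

3.42

R₀ = Σ l(x) b_x:
  age 1: 0.617 × 0.0 = 0.0000
  age 2: 0.388 × 5.5 = 2.1340
  age 3: 0.161 × 4.4 = 0.7084
  age 4: 0.070 × 4.7 = 0.3290
  age 5: 0.032 × 3.8 = 0.1216
  age 6: 0.019 × 5.8 = 0.1102
  age 7: 0.009 × 2.0 = 0.0180
R₀ = 0.0000 + 2.1340 + 0.7084 + 0.3290 + 0.1216 + 0.1102 + 0.0180 = 3.4212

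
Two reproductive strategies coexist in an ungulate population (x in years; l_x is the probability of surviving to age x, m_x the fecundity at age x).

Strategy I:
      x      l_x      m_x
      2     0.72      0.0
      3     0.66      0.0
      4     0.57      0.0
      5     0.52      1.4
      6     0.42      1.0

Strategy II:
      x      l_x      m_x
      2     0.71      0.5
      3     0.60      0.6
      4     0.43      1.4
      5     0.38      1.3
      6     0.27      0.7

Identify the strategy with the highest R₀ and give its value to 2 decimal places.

2.00

Strategy I: R₀ = 0.72×0.0 + 0.66×0.0 + 0.57×0.0 + 0.52×1.4 + 0.42×1.0 = 1.1480
Strategy II: R₀ = 0.71×0.5 + 0.60×0.6 + 0.43×1.4 + 0.38×1.3 + 0.27×0.7 = 2.0000
Highest R₀: strategy II with 2.0000.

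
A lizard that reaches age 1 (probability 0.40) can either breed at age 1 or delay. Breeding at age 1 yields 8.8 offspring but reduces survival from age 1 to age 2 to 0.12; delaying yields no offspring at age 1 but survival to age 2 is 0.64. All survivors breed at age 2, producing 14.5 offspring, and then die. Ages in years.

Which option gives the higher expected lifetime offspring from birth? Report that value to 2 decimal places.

4.22

breed at age 1: R₀ = 0.40 × (8.8 + 0.12 × 14.5) = 0.40 × 10.5400 = 4.2160
delay to age 2: R₀ = 0.40 × (0.64 × 14.5) = 0.40 × 9.2800 = 3.7120
Higher: breed at age 1 (4.2160).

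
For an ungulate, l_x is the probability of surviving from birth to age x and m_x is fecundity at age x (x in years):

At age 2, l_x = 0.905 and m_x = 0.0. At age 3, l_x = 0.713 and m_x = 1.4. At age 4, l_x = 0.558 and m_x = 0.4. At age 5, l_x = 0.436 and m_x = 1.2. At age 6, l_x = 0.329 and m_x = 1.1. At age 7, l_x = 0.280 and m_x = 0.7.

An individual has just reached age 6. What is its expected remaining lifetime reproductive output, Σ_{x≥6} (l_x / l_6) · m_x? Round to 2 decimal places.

1.70

l_6 = 0.329. Conditional survival from age 6 to x is l_x / l_6.
  x=6: (0.329/0.329) × 1.1 = 1.1000
  x=7: (0.280/0.329) × 0.7 = 0.5957
Sum = 1.1000 + 0.5957 = 1.6957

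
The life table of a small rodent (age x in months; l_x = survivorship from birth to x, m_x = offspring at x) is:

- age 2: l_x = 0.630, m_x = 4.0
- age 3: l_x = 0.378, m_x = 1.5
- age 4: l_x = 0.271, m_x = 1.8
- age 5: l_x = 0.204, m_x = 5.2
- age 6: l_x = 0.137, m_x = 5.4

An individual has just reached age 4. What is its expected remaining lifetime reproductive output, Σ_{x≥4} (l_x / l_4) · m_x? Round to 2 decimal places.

8.44

l_4 = 0.271. Conditional survival from age 4 to x is l_x / l_4.
  x=4: (0.271/0.271) × 1.8 = 1.8000
  x=5: (0.204/0.271) × 5.2 = 3.9144
  x=6: (0.137/0.271) × 5.4 = 2.7299
Sum = 1.8000 + 3.9144 + 2.7299 = 8.4443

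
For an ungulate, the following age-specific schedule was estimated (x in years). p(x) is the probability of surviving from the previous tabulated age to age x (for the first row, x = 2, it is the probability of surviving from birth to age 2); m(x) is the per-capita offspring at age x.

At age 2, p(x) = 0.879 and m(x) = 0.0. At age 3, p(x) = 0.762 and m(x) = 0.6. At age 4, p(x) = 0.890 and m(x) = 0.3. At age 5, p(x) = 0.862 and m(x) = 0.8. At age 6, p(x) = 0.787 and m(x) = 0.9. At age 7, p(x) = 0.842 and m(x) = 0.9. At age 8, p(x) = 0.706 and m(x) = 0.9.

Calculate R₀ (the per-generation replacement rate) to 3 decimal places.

Survivorship from birth: l_x = p_2·p_3·…·p_x.
  l_2 = 0.87900
  l_3 = 0.66980
  l_4 = 0.59612
  l_5 = 0.51386
  l_6 = 0.40440
  l_7 = 0.34051
  l_8 = 0.24040
R₀ = Σ l_x m(x):
  age 2: 0.87900 × 0.0 = 0.0000
  age 3: 0.66980 × 0.6 = 0.4019
  age 4: 0.59612 × 0.3 = 0.1788
  age 5: 0.51386 × 0.8 = 0.4111
  age 6: 0.40440 × 0.9 = 0.3640
  age 7: 0.34051 × 0.9 = 0.3065
  age 8: 0.24040 × 0.9 = 0.2164
R₀ = 0.0000 + 0.4019 + 0.1788 + 0.4111 + 0.3640 + 0.3065 + 0.2164 = 1.8786

1.879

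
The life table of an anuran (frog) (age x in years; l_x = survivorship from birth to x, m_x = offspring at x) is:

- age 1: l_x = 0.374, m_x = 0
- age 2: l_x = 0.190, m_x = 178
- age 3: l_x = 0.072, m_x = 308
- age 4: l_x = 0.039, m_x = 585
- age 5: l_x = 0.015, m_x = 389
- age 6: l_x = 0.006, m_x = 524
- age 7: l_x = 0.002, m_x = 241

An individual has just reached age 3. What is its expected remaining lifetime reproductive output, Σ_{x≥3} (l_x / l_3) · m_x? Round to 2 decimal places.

l_3 = 0.072. Conditional survival from age 3 to x is l_x / l_3.
  x=3: (0.072/0.072) × 308 = 308.0000
  x=4: (0.039/0.072) × 585 = 316.8750
  x=5: (0.015/0.072) × 389 = 81.0417
  x=6: (0.006/0.072) × 524 = 43.6667
  x=7: (0.002/0.072) × 241 = 6.6944
Sum = 308.0000 + 316.8750 + 81.0417 + 43.6667 + 6.6944 = 756.2778

756.28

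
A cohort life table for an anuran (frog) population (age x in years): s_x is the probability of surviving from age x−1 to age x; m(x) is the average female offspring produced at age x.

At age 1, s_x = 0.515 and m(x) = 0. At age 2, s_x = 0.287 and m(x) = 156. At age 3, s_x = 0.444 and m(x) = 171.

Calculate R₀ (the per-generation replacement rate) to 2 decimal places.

Survivorship from birth: l_x = s_1·s_2·…·s_x.
  l_1 = 0.51500
  l_2 = 0.14780
  l_3 = 0.06563
R₀ = Σ l_x m(x):
  age 1: 0.51500 × 0 = 0.0000
  age 2: 0.14780 × 156 = 23.0568
  age 3: 0.06563 × 171 = 11.2227
R₀ = 0.0000 + 23.0568 + 11.2227 = 34.2795

34.28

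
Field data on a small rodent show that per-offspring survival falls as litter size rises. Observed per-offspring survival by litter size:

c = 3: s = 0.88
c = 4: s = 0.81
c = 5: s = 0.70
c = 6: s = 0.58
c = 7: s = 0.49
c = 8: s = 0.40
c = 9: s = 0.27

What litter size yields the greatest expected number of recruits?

Expected recruits = c × s(c):
  c=3: 3 × 0.88 = 2.640
  c=4: 4 × 0.81 = 3.240
  c=5: 5 × 0.70 = 3.500
  c=6: 6 × 0.58 = 3.480
  c=7: 7 × 0.49 = 3.430
  c=8: 8 × 0.40 = 3.200
  c=9: 9 × 0.27 = 2.430
Maximum at c = 5 (3.500 recruits).

5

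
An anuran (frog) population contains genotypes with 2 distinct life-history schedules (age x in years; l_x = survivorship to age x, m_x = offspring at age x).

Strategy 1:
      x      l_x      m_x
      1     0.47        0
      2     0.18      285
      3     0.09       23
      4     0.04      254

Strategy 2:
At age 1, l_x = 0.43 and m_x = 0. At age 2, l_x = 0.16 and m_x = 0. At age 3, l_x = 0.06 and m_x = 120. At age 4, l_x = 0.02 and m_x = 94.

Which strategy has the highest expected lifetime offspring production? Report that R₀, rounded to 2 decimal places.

Strategy 1: R₀ = 0.47×0 + 0.18×285 + 0.09×23 + 0.04×254 = 63.5300
Strategy 2: R₀ = 0.43×0 + 0.16×0 + 0.06×120 + 0.02×94 = 9.0800
Highest R₀: strategy 1 with 63.5300.

63.53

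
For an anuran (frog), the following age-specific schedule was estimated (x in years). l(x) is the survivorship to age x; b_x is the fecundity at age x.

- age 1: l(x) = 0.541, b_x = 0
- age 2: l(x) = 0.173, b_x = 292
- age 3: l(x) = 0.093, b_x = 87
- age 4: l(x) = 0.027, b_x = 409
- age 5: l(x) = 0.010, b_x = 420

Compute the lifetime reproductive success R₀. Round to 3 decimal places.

73.850

R₀ = Σ l(x) b_x:
  age 1: 0.541 × 0 = 0.0000
  age 2: 0.173 × 292 = 50.5160
  age 3: 0.093 × 87 = 8.0910
  age 4: 0.027 × 409 = 11.0430
  age 5: 0.010 × 420 = 4.2000
R₀ = 0.0000 + 50.5160 + 8.0910 + 11.0430 + 4.2000 = 73.8500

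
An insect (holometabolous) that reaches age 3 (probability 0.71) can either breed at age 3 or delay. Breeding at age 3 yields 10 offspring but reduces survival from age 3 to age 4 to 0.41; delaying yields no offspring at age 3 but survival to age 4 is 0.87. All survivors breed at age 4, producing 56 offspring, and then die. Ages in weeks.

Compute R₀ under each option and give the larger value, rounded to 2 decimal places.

34.59

breed at age 3: R₀ = 0.71 × (10 + 0.41 × 56) = 0.71 × 32.9600 = 23.4016
delay to age 4: R₀ = 0.71 × (0.87 × 56) = 0.71 × 48.7200 = 34.5912
Higher: delay to age 4 (34.5912).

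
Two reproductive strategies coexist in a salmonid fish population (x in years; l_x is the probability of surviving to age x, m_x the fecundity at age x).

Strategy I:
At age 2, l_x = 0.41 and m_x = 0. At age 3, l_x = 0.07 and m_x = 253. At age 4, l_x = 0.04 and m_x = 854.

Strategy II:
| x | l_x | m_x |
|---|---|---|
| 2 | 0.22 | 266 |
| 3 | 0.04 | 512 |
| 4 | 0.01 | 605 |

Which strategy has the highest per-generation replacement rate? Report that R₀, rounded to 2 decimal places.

85.05

Strategy I: R₀ = 0.41×0 + 0.07×253 + 0.04×854 = 51.8700
Strategy II: R₀ = 0.22×266 + 0.04×512 + 0.01×605 = 85.0500
Highest R₀: strategy II with 85.0500.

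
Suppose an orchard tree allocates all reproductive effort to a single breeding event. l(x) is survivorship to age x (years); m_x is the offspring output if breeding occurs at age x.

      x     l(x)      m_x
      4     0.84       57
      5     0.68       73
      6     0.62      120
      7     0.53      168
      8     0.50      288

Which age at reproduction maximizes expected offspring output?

8

Expected offspring if breeding at age x = l(x) × m_x:
  age 4: 0.84 × 57 = 47.880
  age 5: 0.68 × 73 = 49.640
  age 6: 0.62 × 120 = 74.400
  age 7: 0.53 × 168 = 89.040
  age 8: 0.50 × 288 = 144.000
Maximum at age 8 (144.000).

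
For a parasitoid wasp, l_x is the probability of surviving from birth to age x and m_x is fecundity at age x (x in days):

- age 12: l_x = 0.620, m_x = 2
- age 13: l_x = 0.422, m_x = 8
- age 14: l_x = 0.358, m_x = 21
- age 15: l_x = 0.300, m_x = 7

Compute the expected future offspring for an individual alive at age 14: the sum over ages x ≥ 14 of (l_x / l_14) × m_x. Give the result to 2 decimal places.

26.87

l_14 = 0.358. Conditional survival from age 14 to x is l_x / l_14.
  x=14: (0.358/0.358) × 21 = 21.0000
  x=15: (0.300/0.358) × 7 = 5.8659
Sum = 21.0000 + 5.8659 = 26.8659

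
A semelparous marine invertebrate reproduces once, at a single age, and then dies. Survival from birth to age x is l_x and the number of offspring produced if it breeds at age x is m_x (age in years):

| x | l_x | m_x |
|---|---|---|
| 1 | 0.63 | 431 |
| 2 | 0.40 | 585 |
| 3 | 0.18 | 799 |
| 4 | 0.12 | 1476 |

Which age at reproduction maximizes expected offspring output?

1

Expected offspring if breeding at age x = l_x × m_x:
  age 1: 0.63 × 431 = 271.530
  age 2: 0.40 × 585 = 234.000
  age 3: 0.18 × 799 = 143.820
  age 4: 0.12 × 1476 = 177.120
Maximum at age 1 (271.530).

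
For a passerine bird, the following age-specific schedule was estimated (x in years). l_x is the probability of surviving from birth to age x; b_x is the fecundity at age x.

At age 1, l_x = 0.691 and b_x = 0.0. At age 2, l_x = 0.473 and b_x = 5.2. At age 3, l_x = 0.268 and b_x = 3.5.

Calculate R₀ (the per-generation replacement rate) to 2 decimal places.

R₀ = Σ l_x b_x:
  age 1: 0.691 × 0.0 = 0.0000
  age 2: 0.473 × 5.2 = 2.4596
  age 3: 0.268 × 3.5 = 0.9380
R₀ = 0.0000 + 2.4596 + 0.9380 = 3.3976

3.40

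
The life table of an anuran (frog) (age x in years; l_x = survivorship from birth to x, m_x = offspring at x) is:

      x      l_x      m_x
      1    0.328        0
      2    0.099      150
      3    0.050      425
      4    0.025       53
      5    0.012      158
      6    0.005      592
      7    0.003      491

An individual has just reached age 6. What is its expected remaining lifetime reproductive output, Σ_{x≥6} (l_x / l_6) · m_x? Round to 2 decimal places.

l_6 = 0.005. Conditional survival from age 6 to x is l_x / l_6.
  x=6: (0.005/0.005) × 592 = 592.0000
  x=7: (0.003/0.005) × 491 = 294.6000
Sum = 592.0000 + 294.6000 = 886.6000

886.60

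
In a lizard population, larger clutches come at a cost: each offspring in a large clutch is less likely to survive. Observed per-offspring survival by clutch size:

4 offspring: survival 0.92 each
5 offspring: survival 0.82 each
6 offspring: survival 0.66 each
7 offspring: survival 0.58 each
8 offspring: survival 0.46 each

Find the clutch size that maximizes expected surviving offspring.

5

Expected surviving offspring = c × s(c):
  c=4: 4 × 0.92 = 3.680
  c=5: 5 × 0.82 = 4.100
  c=6: 6 × 0.66 = 3.960
  c=7: 7 × 0.58 = 4.060
  c=8: 8 × 0.46 = 3.680
Maximum at c = 5 (4.100 surviving offspring).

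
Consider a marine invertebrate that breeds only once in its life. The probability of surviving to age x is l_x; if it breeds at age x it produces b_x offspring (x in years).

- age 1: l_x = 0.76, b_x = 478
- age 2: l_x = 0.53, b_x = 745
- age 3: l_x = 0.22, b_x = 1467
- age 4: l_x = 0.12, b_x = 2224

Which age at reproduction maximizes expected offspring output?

Expected offspring if breeding at age x = l_x × b_x:
  age 1: 0.76 × 478 = 363.280
  age 2: 0.53 × 745 = 394.850
  age 3: 0.22 × 1467 = 322.740
  age 4: 0.12 × 2224 = 266.880
Maximum at age 2 (394.850).

2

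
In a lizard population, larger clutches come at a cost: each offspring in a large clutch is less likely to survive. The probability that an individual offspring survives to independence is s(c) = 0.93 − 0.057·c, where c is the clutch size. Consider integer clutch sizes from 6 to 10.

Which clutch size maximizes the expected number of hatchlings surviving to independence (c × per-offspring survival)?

8

Expected hatchlings surviving to independence = c × s(c):
  c=6: 6 × 0.588 = 3.528
  c=7: 7 × 0.531 = 3.717
  c=8: 8 × 0.474 = 3.792
  c=9: 9 × 0.417 = 3.753
  c=10: 10 × 0.360 = 3.600
Maximum at c = 8 (3.792 hatchlings surviving to independence).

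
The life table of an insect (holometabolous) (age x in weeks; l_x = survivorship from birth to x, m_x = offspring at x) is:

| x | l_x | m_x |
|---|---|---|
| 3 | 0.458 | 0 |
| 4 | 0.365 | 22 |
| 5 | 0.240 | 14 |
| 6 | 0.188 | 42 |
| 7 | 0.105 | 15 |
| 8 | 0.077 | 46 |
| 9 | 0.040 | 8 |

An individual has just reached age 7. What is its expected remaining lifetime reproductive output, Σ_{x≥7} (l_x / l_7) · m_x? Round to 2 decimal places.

51.78

l_7 = 0.105. Conditional survival from age 7 to x is l_x / l_7.
  x=7: (0.105/0.105) × 15 = 15.0000
  x=8: (0.077/0.105) × 46 = 33.7333
  x=9: (0.040/0.105) × 8 = 3.0476
Sum = 15.0000 + 33.7333 + 3.0476 = 51.7810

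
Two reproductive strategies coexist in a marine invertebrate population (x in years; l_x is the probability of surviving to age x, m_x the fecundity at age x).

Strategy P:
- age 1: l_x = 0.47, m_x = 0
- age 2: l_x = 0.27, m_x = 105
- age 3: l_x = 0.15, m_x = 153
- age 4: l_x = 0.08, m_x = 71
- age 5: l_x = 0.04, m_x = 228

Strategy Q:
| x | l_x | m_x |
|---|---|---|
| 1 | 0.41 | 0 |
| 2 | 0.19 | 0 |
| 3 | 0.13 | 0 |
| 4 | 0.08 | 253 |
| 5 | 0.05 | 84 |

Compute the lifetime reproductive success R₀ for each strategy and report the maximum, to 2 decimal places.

66.10

Strategy P: R₀ = 0.47×0 + 0.27×105 + 0.15×153 + 0.08×71 + 0.04×228 = 66.1000
Strategy Q: R₀ = 0.41×0 + 0.19×0 + 0.13×0 + 0.08×253 + 0.05×84 = 24.4400
Highest R₀: strategy P with 66.1000.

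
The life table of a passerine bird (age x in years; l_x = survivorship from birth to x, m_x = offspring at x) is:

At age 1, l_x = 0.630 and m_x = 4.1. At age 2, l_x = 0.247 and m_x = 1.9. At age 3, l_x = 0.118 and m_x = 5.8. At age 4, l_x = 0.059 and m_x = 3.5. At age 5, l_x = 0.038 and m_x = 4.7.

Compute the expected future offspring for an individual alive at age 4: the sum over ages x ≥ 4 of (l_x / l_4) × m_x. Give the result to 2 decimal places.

l_4 = 0.059. Conditional survival from age 4 to x is l_x / l_4.
  x=4: (0.059/0.059) × 3.5 = 3.5000
  x=5: (0.038/0.059) × 4.7 = 3.0271
Sum = 3.5000 + 3.0271 = 6.5271

6.53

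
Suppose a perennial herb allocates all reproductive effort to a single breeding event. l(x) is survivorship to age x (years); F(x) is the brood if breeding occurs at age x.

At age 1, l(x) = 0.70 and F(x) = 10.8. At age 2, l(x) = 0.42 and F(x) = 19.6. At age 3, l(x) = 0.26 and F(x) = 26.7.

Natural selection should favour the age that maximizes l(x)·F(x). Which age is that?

2

Expected offspring if breeding at age x = l(x) × F(x):
  age 1: 0.70 × 10.8 = 7.560
  age 2: 0.42 × 19.6 = 8.232
  age 3: 0.26 × 26.7 = 6.942
Maximum at age 2 (8.232).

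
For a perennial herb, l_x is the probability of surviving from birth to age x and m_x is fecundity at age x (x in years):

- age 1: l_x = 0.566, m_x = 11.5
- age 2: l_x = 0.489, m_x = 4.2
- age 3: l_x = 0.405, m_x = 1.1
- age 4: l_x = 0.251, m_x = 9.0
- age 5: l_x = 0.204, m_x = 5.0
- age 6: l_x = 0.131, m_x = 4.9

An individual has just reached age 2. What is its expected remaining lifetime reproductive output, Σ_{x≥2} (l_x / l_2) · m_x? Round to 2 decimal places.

13.13

l_2 = 0.489. Conditional survival from age 2 to x is l_x / l_2.
  x=2: (0.489/0.489) × 4.2 = 4.2000
  x=3: (0.405/0.489) × 1.1 = 0.9110
  x=4: (0.251/0.489) × 9.0 = 4.6196
  x=5: (0.204/0.489) × 5.0 = 2.0859
  x=6: (0.131/0.489) × 4.9 = 1.3127
Sum = 4.2000 + 0.9110 + 4.6196 + 2.0859 + 1.3127 = 13.1292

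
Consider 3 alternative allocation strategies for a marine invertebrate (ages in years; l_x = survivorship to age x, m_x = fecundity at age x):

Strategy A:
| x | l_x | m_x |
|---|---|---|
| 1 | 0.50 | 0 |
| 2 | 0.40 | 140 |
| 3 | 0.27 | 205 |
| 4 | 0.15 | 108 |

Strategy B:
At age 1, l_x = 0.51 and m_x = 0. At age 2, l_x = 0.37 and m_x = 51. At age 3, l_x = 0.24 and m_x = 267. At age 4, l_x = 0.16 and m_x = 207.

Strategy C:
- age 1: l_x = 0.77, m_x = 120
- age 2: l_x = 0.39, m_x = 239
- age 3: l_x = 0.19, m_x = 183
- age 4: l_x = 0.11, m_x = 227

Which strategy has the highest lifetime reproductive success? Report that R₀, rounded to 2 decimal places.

Strategy A: R₀ = 0.50×0 + 0.40×140 + 0.27×205 + 0.15×108 = 127.5500
Strategy B: R₀ = 0.51×0 + 0.37×51 + 0.24×267 + 0.16×207 = 116.0700
Strategy C: R₀ = 0.77×120 + 0.39×239 + 0.19×183 + 0.11×227 = 245.3500
Highest R₀: strategy C with 245.3500.

245.35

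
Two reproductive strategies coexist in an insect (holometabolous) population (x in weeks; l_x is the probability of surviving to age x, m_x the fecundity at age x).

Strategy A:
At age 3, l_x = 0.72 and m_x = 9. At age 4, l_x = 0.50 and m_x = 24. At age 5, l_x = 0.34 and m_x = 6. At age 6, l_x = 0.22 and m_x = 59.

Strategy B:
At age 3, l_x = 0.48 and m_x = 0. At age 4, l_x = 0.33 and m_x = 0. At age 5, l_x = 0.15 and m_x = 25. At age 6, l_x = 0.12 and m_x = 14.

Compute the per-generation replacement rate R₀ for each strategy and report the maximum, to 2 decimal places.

33.50

Strategy A: R₀ = 0.72×9 + 0.50×24 + 0.34×6 + 0.22×59 = 33.5000
Strategy B: R₀ = 0.48×0 + 0.33×0 + 0.15×25 + 0.12×14 = 5.4300
Highest R₀: strategy A with 33.5000.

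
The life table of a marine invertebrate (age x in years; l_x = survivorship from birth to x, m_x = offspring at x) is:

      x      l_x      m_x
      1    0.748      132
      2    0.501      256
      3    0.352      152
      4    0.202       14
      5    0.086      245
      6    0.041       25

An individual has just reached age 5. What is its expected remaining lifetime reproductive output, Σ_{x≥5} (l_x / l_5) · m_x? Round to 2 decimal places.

256.92

l_5 = 0.086. Conditional survival from age 5 to x is l_x / l_5.
  x=5: (0.086/0.086) × 245 = 245.0000
  x=6: (0.041/0.086) × 25 = 11.9186
Sum = 245.0000 + 11.9186 = 256.9186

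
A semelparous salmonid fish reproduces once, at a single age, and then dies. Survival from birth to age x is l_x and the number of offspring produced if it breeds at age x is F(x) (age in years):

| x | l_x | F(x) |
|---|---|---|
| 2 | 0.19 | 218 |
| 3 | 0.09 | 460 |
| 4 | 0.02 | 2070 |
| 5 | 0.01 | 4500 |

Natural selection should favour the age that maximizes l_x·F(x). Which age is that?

Expected offspring if breeding at age x = l_x × F(x):
  age 2: 0.19 × 218 = 41.420
  age 3: 0.09 × 460 = 41.400
  age 4: 0.02 × 2070 = 41.400
  age 5: 0.01 × 4500 = 45.000
Maximum at age 5 (45.000).

5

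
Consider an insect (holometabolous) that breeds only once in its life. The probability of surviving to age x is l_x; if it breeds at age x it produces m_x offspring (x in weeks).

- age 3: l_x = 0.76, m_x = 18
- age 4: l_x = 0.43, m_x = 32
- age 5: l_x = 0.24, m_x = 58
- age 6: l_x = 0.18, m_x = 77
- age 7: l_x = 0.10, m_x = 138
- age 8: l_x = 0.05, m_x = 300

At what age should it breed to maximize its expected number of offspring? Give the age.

8

Expected offspring if breeding at age x = l_x × m_x:
  age 3: 0.76 × 18 = 13.680
  age 4: 0.43 × 32 = 13.760
  age 5: 0.24 × 58 = 13.920
  age 6: 0.18 × 77 = 13.860
  age 7: 0.10 × 138 = 13.800
  age 8: 0.05 × 300 = 15.000
Maximum at age 8 (15.000).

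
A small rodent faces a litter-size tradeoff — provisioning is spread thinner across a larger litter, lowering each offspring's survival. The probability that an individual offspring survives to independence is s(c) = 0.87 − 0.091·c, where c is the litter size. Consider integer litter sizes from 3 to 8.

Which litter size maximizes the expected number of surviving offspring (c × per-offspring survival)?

5

Expected surviving offspring = c × s(c):
  c=3: 3 × 0.597 = 1.791
  c=4: 4 × 0.506 = 2.024
  c=5: 5 × 0.415 = 2.075
  c=6: 6 × 0.324 = 1.944
  c=7: 7 × 0.233 = 1.631
  c=8: 8 × 0.142 = 1.136
Maximum at c = 5 (2.075 surviving offspring).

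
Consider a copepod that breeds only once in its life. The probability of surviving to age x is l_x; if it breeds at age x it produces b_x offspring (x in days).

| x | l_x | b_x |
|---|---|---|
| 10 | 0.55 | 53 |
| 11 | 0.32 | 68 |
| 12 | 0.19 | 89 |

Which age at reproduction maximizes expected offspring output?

Expected offspring if breeding at age x = l_x × b_x:
  age 10: 0.55 × 53 = 29.150
  age 11: 0.32 × 68 = 21.760
  age 12: 0.19 × 89 = 16.910
Maximum at age 10 (29.150).

10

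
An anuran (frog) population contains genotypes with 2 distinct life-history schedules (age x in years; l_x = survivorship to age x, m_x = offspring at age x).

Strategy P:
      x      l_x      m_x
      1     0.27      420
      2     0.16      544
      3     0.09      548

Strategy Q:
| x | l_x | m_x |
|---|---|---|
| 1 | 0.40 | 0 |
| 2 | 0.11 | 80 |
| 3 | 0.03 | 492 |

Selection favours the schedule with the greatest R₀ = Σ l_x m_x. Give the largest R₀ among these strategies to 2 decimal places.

249.76

Strategy P: R₀ = 0.27×420 + 0.16×544 + 0.09×548 = 249.7600
Strategy Q: R₀ = 0.40×0 + 0.11×80 + 0.03×492 = 23.5600
Highest R₀: strategy P with 249.7600.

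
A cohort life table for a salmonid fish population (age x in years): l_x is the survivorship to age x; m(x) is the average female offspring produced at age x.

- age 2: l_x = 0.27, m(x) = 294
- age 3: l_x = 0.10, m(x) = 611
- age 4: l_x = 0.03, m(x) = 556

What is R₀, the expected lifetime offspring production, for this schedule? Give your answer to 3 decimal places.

157.160

R₀ = Σ l_x m(x):
  age 2: 0.27 × 294 = 79.3800
  age 3: 0.10 × 611 = 61.1000
  age 4: 0.03 × 556 = 16.6800
R₀ = 79.3800 + 61.1000 + 16.6800 = 157.1600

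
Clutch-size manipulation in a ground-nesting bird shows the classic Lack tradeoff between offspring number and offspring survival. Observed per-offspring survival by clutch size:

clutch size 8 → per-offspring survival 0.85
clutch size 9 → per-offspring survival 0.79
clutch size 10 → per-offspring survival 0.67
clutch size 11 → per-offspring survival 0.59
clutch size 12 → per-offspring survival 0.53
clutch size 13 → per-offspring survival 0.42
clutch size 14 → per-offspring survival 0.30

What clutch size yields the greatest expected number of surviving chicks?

9

Expected surviving chicks = c × s(c):
  c=8: 8 × 0.85 = 6.800
  c=9: 9 × 0.79 = 7.110
  c=10: 10 × 0.67 = 6.700
  c=11: 11 × 0.59 = 6.490
  c=12: 12 × 0.53 = 6.360
  c=13: 13 × 0.42 = 5.460
  c=14: 14 × 0.30 = 4.200
Maximum at c = 9 (7.110 surviving chicks).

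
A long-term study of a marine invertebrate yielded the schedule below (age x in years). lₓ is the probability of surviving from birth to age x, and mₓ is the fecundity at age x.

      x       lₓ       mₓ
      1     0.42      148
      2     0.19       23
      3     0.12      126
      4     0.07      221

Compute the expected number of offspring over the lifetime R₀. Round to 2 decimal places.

R₀ = Σ lₓ mₓ:
  age 1: 0.42 × 148 = 62.1600
  age 2: 0.19 × 23 = 4.3700
  age 3: 0.12 × 126 = 15.1200
  age 4: 0.07 × 221 = 15.4700
R₀ = 62.1600 + 4.3700 + 15.1200 + 15.4700 = 97.1200

97.12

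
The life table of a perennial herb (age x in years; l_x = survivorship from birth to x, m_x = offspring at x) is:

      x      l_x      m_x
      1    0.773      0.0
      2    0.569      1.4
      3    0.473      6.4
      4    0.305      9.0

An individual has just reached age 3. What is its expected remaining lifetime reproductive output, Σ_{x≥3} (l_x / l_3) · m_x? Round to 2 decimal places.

12.20

l_3 = 0.473. Conditional survival from age 3 to x is l_x / l_3.
  x=3: (0.473/0.473) × 6.4 = 6.4000
  x=4: (0.305/0.473) × 9.0 = 5.8034
Sum = 6.4000 + 5.8034 = 12.2034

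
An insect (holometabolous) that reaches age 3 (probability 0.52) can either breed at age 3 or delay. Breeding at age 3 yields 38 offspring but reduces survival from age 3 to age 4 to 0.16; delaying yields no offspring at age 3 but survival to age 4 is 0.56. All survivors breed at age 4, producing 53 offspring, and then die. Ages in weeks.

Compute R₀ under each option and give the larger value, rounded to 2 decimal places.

breed at age 3: R₀ = 0.52 × (38 + 0.16 × 53) = 0.52 × 46.4800 = 24.1696
delay to age 4: R₀ = 0.52 × (0.56 × 53) = 0.52 × 29.6800 = 15.4336
Higher: breed at age 3 (24.1696).

24.17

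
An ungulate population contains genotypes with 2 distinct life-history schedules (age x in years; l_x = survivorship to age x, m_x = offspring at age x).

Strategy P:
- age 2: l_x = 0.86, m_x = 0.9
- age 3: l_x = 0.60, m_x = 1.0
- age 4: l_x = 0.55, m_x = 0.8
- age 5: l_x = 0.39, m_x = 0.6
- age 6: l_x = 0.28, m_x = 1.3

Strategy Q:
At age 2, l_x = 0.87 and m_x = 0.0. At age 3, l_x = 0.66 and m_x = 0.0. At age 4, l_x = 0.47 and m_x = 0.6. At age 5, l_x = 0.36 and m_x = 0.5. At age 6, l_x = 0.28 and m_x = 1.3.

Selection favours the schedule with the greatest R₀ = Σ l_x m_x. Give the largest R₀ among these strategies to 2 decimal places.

2.41

Strategy P: R₀ = 0.86×0.9 + 0.60×1.0 + 0.55×0.8 + 0.39×0.6 + 0.28×1.3 = 2.4120
Strategy Q: R₀ = 0.87×0.0 + 0.66×0.0 + 0.47×0.6 + 0.36×0.5 + 0.28×1.3 = 0.8260
Highest R₀: strategy P with 2.4120.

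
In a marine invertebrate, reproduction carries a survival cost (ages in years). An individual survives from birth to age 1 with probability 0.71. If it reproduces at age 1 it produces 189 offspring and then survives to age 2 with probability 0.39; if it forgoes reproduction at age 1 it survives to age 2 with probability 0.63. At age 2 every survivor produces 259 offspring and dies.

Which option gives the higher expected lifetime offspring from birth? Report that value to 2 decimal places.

205.91

breed at age 1: R₀ = 0.71 × (189 + 0.39 × 259) = 0.71 × 290.0100 = 205.9071
delay to age 2: R₀ = 0.71 × (0.63 × 259) = 0.71 × 163.1700 = 115.8507
Higher: breed at age 1 (205.9071).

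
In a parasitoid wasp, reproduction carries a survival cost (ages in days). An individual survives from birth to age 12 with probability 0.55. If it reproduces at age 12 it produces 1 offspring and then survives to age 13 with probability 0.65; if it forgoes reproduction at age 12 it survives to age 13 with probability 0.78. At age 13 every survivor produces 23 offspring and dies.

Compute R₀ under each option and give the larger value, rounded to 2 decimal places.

9.87

breed at age 12: R₀ = 0.55 × (1 + 0.65 × 23) = 0.55 × 15.9500 = 8.7725
delay to age 13: R₀ = 0.55 × (0.78 × 23) = 0.55 × 17.9400 = 9.8670
Higher: delay to age 13 (9.8670).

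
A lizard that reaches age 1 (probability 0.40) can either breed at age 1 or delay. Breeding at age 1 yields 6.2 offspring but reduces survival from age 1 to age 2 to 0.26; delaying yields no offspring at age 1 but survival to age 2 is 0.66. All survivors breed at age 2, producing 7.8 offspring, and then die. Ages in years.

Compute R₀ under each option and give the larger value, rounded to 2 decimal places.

3.29

breed at age 1: R₀ = 0.40 × (6.2 + 0.26 × 7.8) = 0.40 × 8.2280 = 3.2912
delay to age 2: R₀ = 0.40 × (0.66 × 7.8) = 0.40 × 5.1480 = 2.0592
Higher: breed at age 1 (3.2912).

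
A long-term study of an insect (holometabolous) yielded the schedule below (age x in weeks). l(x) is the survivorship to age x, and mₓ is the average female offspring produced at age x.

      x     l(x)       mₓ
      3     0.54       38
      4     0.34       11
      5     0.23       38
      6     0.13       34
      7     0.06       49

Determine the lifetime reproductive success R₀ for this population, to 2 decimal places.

40.36

R₀ = Σ l(x) mₓ:
  age 3: 0.54 × 38 = 20.5200
  age 4: 0.34 × 11 = 3.7400
  age 5: 0.23 × 38 = 8.7400
  age 6: 0.13 × 34 = 4.4200
  age 7: 0.06 × 49 = 2.9400
R₀ = 20.5200 + 3.7400 + 8.7400 + 4.4200 + 2.9400 = 40.3600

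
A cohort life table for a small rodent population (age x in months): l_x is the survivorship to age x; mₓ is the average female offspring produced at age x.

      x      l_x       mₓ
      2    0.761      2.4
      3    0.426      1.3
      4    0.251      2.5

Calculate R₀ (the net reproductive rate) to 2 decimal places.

R₀ = Σ l_x mₓ:
  age 2: 0.761 × 2.4 = 1.8264
  age 3: 0.426 × 1.3 = 0.5538
  age 4: 0.251 × 2.5 = 0.6275
R₀ = 1.8264 + 0.5538 + 0.6275 = 3.0077

3.01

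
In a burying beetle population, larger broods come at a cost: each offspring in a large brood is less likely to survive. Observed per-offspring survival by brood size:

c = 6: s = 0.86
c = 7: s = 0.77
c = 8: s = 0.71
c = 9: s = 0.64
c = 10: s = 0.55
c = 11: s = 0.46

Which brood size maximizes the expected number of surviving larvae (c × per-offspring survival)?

9

Expected surviving larvae = c × s(c):
  c=6: 6 × 0.86 = 5.160
  c=7: 7 × 0.77 = 5.390
  c=8: 8 × 0.71 = 5.680
  c=9: 9 × 0.64 = 5.760
  c=10: 10 × 0.55 = 5.500
  c=11: 11 × 0.46 = 5.060
Maximum at c = 9 (5.760 surviving larvae).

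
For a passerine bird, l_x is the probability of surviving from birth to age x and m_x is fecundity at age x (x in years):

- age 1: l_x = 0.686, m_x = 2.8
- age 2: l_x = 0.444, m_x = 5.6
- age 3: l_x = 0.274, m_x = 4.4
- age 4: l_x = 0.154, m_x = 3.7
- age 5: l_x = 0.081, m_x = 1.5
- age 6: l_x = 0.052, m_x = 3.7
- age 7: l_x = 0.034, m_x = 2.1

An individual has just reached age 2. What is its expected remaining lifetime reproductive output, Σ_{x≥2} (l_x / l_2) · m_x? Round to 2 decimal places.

l_2 = 0.444. Conditional survival from age 2 to x is l_x / l_2.
  x=2: (0.444/0.444) × 5.6 = 5.6000
  x=3: (0.274/0.444) × 4.4 = 2.7153
  x=4: (0.154/0.444) × 3.7 = 1.2833
  x=5: (0.081/0.444) × 1.5 = 0.2736
  x=6: (0.052/0.444) × 3.7 = 0.4333
  x=7: (0.034/0.444) × 2.1 = 0.1608
Sum = 5.6000 + 2.7153 + 1.2833 + 0.2736 + 0.4333 + 0.1608 = 10.4664

10.47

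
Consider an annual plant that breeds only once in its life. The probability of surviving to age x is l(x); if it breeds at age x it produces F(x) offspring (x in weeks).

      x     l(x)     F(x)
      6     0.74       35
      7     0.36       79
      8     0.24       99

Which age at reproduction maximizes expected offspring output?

7

Expected offspring if breeding at age x = l(x) × F(x):
  age 6: 0.74 × 35 = 25.900
  age 7: 0.36 × 79 = 28.440
  age 8: 0.24 × 99 = 23.760
Maximum at age 7 (28.440).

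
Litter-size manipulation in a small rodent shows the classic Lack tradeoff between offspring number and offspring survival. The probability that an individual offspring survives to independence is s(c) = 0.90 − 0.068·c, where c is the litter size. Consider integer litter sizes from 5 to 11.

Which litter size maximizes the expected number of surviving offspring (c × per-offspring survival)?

7

Expected surviving offspring = c × s(c):
  c=5: 5 × 0.560 = 2.800
  c=6: 6 × 0.492 = 2.952
  c=7: 7 × 0.424 = 2.968
  c=8: 8 × 0.356 = 2.848
  c=9: 9 × 0.288 = 2.592
  c=10: 10 × 0.220 = 2.200
  c=11: 11 × 0.152 = 1.672
Maximum at c = 7 (2.968 surviving offspring).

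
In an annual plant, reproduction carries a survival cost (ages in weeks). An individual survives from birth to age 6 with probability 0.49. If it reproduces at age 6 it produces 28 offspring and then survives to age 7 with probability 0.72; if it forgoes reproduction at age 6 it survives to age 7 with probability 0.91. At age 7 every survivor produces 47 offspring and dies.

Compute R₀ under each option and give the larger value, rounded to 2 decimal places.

30.30

breed at age 6: R₀ = 0.49 × (28 + 0.72 × 47) = 0.49 × 61.8400 = 30.3016
delay to age 7: R₀ = 0.49 × (0.91 × 47) = 0.49 × 42.7700 = 20.9573
Higher: breed at age 6 (30.3016).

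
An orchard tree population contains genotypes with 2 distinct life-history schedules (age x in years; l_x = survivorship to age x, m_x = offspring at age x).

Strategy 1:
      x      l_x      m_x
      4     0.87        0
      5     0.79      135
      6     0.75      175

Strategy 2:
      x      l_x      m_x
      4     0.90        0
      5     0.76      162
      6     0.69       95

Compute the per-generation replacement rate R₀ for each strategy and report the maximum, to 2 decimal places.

237.90

Strategy 1: R₀ = 0.87×0 + 0.79×135 + 0.75×175 = 237.9000
Strategy 2: R₀ = 0.90×0 + 0.76×162 + 0.69×95 = 188.6700
Highest R₀: strategy 1 with 237.9000.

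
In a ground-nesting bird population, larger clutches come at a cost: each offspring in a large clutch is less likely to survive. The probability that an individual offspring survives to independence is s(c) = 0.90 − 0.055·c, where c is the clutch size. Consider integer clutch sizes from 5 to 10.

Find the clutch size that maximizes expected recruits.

Expected recruits = c × s(c):
  c=5: 5 × 0.625 = 3.125
  c=6: 6 × 0.570 = 3.420
  c=7: 7 × 0.515 = 3.605
  c=8: 8 × 0.460 = 3.680
  c=9: 9 × 0.405 = 3.645
  c=10: 10 × 0.350 = 3.500
Maximum at c = 8 (3.680 recruits).

8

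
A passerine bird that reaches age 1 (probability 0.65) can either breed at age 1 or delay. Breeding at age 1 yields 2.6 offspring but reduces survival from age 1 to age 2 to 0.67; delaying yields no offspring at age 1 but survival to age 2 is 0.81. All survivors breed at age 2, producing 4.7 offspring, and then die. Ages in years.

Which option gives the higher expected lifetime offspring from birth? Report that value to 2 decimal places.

3.74

breed at age 1: R₀ = 0.65 × (2.6 + 0.67 × 4.7) = 0.65 × 5.7490 = 3.7369
delay to age 2: R₀ = 0.65 × (0.81 × 4.7) = 0.65 × 3.8070 = 2.4746
Higher: breed at age 1 (3.7369).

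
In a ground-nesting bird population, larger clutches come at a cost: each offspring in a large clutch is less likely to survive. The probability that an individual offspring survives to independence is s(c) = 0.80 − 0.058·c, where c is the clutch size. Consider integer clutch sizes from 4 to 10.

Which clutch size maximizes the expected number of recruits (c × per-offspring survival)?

Expected recruits = c × s(c):
  c=4: 4 × 0.568 = 2.272
  c=5: 5 × 0.510 = 2.550
  c=6: 6 × 0.452 = 2.712
  c=7: 7 × 0.394 = 2.758
  c=8: 8 × 0.336 = 2.688
  c=9: 9 × 0.278 = 2.502
  c=10: 10 × 0.220 = 2.200
Maximum at c = 7 (2.758 recruits).

7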